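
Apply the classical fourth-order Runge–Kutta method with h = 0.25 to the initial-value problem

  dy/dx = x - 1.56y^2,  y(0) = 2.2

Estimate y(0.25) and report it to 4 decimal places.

RK4: k1 = f(x_n, y_n); k2 = f(x_n + h/2, y_n + (h/2)·k1); k3 = f(x_n + h/2, y_n + (h/2)·k2); k4 = f(x_n + h, y_n + h·k3); y_{n+1} = y_n + (h/6)·(k1 + 2k2 + 2k3 + k4).
x=0.000000, y=2.200000:
  k1 = f(0.000000, 2.200000) = -7.550400
  k2 = f(0.125000, 1.256200) = -2.336740
  k3 = f(0.125000, 1.907908) = -5.553573
  k4 = f(0.250000, 0.811607) = -0.777580
  y ← 2.200000 + (0.25/6)·(k1 + 2k2 + 2k3 + k4) = 1.195475
y(0.25) ≈ 1.1955

1.1955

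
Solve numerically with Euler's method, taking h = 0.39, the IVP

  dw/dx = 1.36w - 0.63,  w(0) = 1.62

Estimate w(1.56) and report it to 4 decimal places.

Euler: w_{n+1} = w_n + h·f(x_n, w_n).
x=0.000000, w=1.620000: f=1.573200 → w ← 1.620000 + 0.39·1.573200 = 2.233548
x=0.390000, w=2.233548: f=2.407625 → w ← 2.233548 + 0.39·2.407625 = 3.172522
x=0.780000, w=3.172522: f=3.684630 → w ← 3.172522 + 0.39·3.684630 = 4.609527
x=1.170000, w=4.609527: f=5.638957 → w ← 4.609527 + 0.39·5.638957 = 6.808721
w(1.56) ≈ 6.8087

6.8087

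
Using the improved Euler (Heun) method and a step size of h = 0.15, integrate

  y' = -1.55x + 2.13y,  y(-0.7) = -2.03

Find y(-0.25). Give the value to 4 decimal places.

-4.6345

Heun: k1 = f(x_n, y_n); k2 = f(x_n + h, y_n + h·k1); y_{n+1} = y_n + (h/2)·(k1 + k2).
x=-0.700000, y=-2.030000:
  k1 = f(-0.700000, -2.030000) = -3.238900
  k2 = f(-0.550000, -2.515835) = -4.506229
  y ← -2.030000 + (0.15/2)·(-3.238900 + (-4.506229)) = -2.610885
x=-0.550000, y=-2.610885:
  k1 = f(-0.550000, -2.610885) = -4.708684
  k2 = f(-0.400000, -3.317187) = -6.445609
  y ← -2.610885 + (0.15/2)·(-4.708684 + (-6.445609)) = -3.447457
x=-0.400000, y=-3.447457:
  k1 = f(-0.400000, -3.447457) = -6.723083
  k2 = f(-0.250000, -4.455919) = -9.103608
  y ← -3.447457 + (0.15/2)·(-6.723083 + (-9.103608)) = -4.634458
y(-0.25) ≈ -4.6345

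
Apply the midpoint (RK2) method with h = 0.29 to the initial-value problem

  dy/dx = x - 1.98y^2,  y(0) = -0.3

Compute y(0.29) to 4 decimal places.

-0.3189

Midpoint: k1 = f(x_n, y_n); k2 = f(x_n + h/2, y_n + (h/2)·k1); y_{n+1} = y_n + h·k2.
x=0.000000, y=-0.300000:
  k1 = f(0.000000, -0.300000) = -0.178200
  k2 = f(0.145000, -0.325839) = -0.065219
  y ← -0.300000 + 0.29·(-0.065219) = -0.318913
y(0.29) ≈ -0.3189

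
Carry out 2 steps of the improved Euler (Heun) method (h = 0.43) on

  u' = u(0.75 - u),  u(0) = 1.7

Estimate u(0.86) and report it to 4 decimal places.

Heun: k1 = f(t_n, u_n); k2 = f(t_n + h, u_n + h·k1); u_{n+1} = u_n + (h/2)·(k1 + k2).
t=0.000000, u=1.700000:
  k1 = f(0.000000, 1.700000) = -1.615000
  k2 = f(0.430000, 1.005550) = -0.256968
  u ← 1.700000 + (0.43/2)·(-1.615000 + (-0.256968)) = 1.297527
t=0.430000, u=1.297527:
  k1 = f(0.430000, 1.297527) = -0.710431
  k2 = f(0.860000, 0.992042) = -0.240115
  u ← 1.297527 + (0.43/2)·(-0.710431 + (-0.240115)) = 1.093159
u(0.86) ≈ 1.0932

1.0932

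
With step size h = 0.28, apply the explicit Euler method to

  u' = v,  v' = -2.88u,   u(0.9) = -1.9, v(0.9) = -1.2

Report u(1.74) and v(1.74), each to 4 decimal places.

Euler on (u,v): u_{n+1} = u_n + h·u', v_{n+1} = v_n + h·v'.
0.900000: (-1.900000, -1.200000); f=(-1.200000, 5.472000) → (-2.236000, 0.332160)
1.180000: (-2.236000, 0.332160); f=(0.332160, 6.439680) → (-2.142995, 2.135270)
1.460000: (-2.142995, 2.135270); f=(2.135270, 6.171826) → (-1.545119, 3.863382)
(u(1.74), v(1.74)) ≈ (-1.5451, 3.8634)

-1.5451, 3.8634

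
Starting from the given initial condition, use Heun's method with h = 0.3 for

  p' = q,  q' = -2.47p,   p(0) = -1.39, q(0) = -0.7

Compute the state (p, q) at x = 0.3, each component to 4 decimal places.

-1.4455, 0.4078

Heun on (p,q): k1 = f(x_n, state_n); k2 = f(x_n + h, state_n + h·k1); state_{n+1} = state_n + (h/2)·(k1 + k2).
0.000000: (-1.390000, -0.700000)
  k1 = (-0.700000, 3.433300)
  predictor → (-1.600000, 0.329990)
  k2 = (0.329990, 3.952000)
  → (-1.445501, 0.407795)
(p(0.3), q(0.3)) ≈ (-1.4455, 0.4078)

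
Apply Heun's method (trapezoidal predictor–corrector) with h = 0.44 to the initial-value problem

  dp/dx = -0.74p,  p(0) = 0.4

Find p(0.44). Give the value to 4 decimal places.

0.2910

Heun: k1 = f(x_n, p_n); k2 = f(x_n + h, p_n + h·k1); p_{n+1} = p_n + (h/2)·(k1 + k2).
x=0.000000, p=0.400000:
  k1 = f(0.000000, 0.400000) = -0.296000
  k2 = f(0.440000, 0.269760) = -0.199622
  p ← 0.400000 + (0.44/2)·(-0.296000 + (-0.199622)) = 0.290963
p(0.44) ≈ 0.2910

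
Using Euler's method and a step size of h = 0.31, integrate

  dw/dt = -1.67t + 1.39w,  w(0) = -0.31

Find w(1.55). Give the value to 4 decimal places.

-4.3178

Euler: w_{n+1} = w_n + h·f(t_n, w_n).
t=0.000000, w=-0.310000: f=-0.430900 → w ← -0.310000 + 0.31·(-0.430900) = -0.443579
t=0.310000, w=-0.443579: f=-1.134275 → w ← -0.443579 + 0.31·(-1.134275) = -0.795204
t=0.620000, w=-0.795204: f=-2.140734 → w ← -0.795204 + 0.31·(-2.140734) = -1.458832
t=0.930000, w=-1.458832: f=-3.580876 → w ← -1.458832 + 0.31·(-3.580876) = -2.568903
t=1.240000, w=-2.568903: f=-5.641576 → w ← -2.568903 + 0.31·(-5.641576) = -4.317792
w(1.55) ≈ -4.3178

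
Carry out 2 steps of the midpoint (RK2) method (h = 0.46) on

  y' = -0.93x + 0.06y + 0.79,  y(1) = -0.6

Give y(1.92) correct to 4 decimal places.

-1.1655

Midpoint: k1 = f(x_n, y_n); k2 = f(x_n + h/2, y_n + (h/2)·k1); y_{n+1} = y_n + h·k2.
x=1.000000, y=-0.600000:
  k1 = f(1.000000, -0.600000) = -0.176000
  k2 = f(1.230000, -0.640480) = -0.392329
  y ← -0.600000 + 0.46·(-0.392329) = -0.780471
x=1.460000, y=-0.780471:
  k1 = f(1.460000, -0.780471) = -0.614628
  k2 = f(1.690000, -0.921836) = -0.837010
  y ← -0.780471 + 0.46·(-0.837010) = -1.165496
y(1.92) ≈ -1.1655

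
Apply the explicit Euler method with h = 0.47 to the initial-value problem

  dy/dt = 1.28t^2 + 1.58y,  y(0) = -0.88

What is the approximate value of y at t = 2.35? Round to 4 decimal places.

Euler: y_{n+1} = y_n + h·f(t_n, y_n).
t=0.000000, y=-0.880000: f=-1.390400 → y ← -0.880000 + 0.47·(-1.390400) = -1.533488
t=0.470000, y=-1.533488: f=-2.140159 → y ← -1.533488 + 0.47·(-2.140159) = -2.539363
t=0.940000, y=-2.539363: f=-2.881185 → y ← -2.539363 + 0.47·(-2.881185) = -3.893520
t=1.410000, y=-3.893520: f=-3.606993 → y ← -3.893520 + 0.47·(-3.606993) = -5.588807
t=1.880000, y=-5.588807: f=-4.306282 → y ← -5.588807 + 0.47·(-4.306282) = -7.612759
y(2.35) ≈ -7.6128

-7.6128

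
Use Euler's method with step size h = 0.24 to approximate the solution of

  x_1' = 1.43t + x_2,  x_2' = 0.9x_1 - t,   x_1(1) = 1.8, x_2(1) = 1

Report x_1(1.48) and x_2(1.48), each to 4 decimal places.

3.0845, 1.3660

Euler on (x_1,x_2): x_1_{n+1} = x_1_n + h·x_1', x_2_{n+1} = x_2_n + h·x_2'.
1.000000: (1.800000, 1.000000); f=(2.430000, 0.620000) → (2.383200, 1.148800)
1.240000: (2.383200, 1.148800); f=(2.922000, 0.904880) → (3.084480, 1.365971)
(x_1(1.48), x_2(1.48)) ≈ (3.0845, 1.3660)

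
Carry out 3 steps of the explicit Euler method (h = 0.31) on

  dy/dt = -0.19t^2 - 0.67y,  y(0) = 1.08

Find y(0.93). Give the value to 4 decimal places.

0.5100

Euler: y_{n+1} = y_n + h·f(t_n, y_n).
t=0.000000, y=1.080000: f=-0.723600 → y ← 1.080000 + 0.31·(-0.723600) = 0.855684
t=0.310000, y=0.855684: f=-0.591567 → y ← 0.855684 + 0.31·(-0.591567) = 0.672298
t=0.620000, y=0.672298: f=-0.523476 → y ← 0.672298 + 0.31·(-0.523476) = 0.510021
y(0.93) ≈ 0.5100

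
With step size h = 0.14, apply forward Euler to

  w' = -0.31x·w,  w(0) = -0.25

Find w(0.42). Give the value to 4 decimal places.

-0.2455

Euler: w_{n+1} = w_n + h·f(x_n, w_n).
x=0.000000, w=-0.250000: f=0.000000 → w ← -0.250000 + 0.14·0.000000 = -0.250000
x=0.140000, w=-0.250000: f=0.010850 → w ← -0.250000 + 0.14·0.010850 = -0.248481
x=0.280000, w=-0.248481: f=0.021568 → w ← -0.248481 + 0.14·0.021568 = -0.245461
w(0.42) ≈ -0.2455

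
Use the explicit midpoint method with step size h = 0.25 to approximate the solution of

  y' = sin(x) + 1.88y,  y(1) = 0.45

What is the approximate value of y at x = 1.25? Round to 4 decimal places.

Midpoint: k1 = f(x_n, y_n); k2 = f(x_n + h/2, y_n + (h/2)·k1); y_{n+1} = y_n + h·k2.
x=1.000000, y=0.450000:
  k1 = f(1.000000, 0.450000) = 1.687471
  k2 = f(1.125000, 0.660934) = 2.144823
  y ← 0.450000 + 0.25·2.144823 = 0.986206
y(1.25) ≈ 0.9862

0.9862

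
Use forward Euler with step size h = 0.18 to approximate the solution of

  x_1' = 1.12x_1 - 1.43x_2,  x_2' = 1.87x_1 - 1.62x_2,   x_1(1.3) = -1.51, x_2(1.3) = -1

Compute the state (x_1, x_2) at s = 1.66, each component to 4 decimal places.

-1.5577, -1.3860

Euler on (x_1,x_2): x_1_{n+1} = x_1_n + h·x_1', x_2_{n+1} = x_2_n + h·x_2'.
1.300000: (-1.510000, -1.000000); f=(-0.261200, -1.203700) → (-1.557016, -1.216666)
1.480000: (-1.557016, -1.216666); f=(-0.004026, -0.940621) → (-1.557741, -1.385978)
(x_1(1.66), x_2(1.66)) ≈ (-1.5577, -1.3860)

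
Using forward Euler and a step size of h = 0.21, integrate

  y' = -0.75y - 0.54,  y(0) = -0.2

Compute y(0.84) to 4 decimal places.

Euler: y_{n+1} = y_n + h·f(x_n, y_n).
x=0.000000, y=-0.200000: f=-0.390000 → y ← -0.200000 + 0.21·(-0.390000) = -0.281900
x=0.210000, y=-0.281900: f=-0.328575 → y ← -0.281900 + 0.21·(-0.328575) = -0.350901
x=0.420000, y=-0.350901: f=-0.276824 → y ← -0.350901 + 0.21·(-0.276824) = -0.409034
x=0.630000, y=-0.409034: f=-0.233225 → y ← -0.409034 + 0.21·(-0.233225) = -0.458011
y(0.84) ≈ -0.4580

-0.4580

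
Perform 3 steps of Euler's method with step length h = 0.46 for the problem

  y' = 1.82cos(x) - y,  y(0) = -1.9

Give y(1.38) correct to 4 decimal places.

Euler: y_{n+1} = y_n + h·f(x_n, y_n).
x=0.000000, y=-1.900000: f=3.720000 → y ← -1.900000 + 0.46·3.720000 = -0.188800
x=0.460000, y=-0.188800: f=1.819616 → y ← -0.188800 + 0.46·1.819616 = 0.648223
x=0.920000, y=0.648223: f=0.454370 → y ← 0.648223 + 0.46·0.454370 = 0.857233
y(1.38) ≈ 0.8572

0.8572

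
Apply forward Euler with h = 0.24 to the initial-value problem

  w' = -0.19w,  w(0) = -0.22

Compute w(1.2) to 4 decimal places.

Euler: w_{n+1} = w_n + h·f(x_n, w_n).
x=0.000000, w=-0.220000: f=0.041800 → w ← -0.220000 + 0.24·0.041800 = -0.209968
x=0.240000, w=-0.209968: f=0.039894 → w ← -0.209968 + 0.24·0.039894 = -0.200393
x=0.480000, w=-0.200393: f=0.038075 → w ← -0.200393 + 0.24·0.038075 = -0.191256
x=0.720000, w=-0.191256: f=0.036339 → w ← -0.191256 + 0.24·0.036339 = -0.182534
x=0.960000, w=-0.182534: f=0.034682 → w ← -0.182534 + 0.24·0.034682 = -0.174211
w(1.2) ≈ -0.1742

-0.1742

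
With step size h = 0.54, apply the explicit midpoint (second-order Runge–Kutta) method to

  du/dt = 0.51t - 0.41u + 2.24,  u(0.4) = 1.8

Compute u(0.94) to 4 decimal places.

2.6936

Midpoint: k1 = f(t_n, u_n); k2 = f(t_n + h/2, u_n + (h/2)·k1); u_{n+1} = u_n + h·k2.
t=0.400000, u=1.800000:
  k1 = f(0.400000, 1.800000) = 1.706000
  k2 = f(0.670000, 2.260620) = 1.654846
  u ← 1.800000 + 0.54·1.654846 = 2.693617
u(0.94) ≈ 2.6936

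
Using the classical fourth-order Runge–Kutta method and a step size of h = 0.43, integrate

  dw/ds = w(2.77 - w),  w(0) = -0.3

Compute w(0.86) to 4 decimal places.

-21.1857

RK4: k1 = f(s_n, w_n); k2 = f(s_n + h/2, w_n + (h/2)·k1); k3 = f(s_n + h/2, w_n + (h/2)·k2); k4 = f(s_n + h, w_n + h·k3); w_{n+1} = w_n + (h/6)·(k1 + 2k2 + 2k3 + k4).
s=0.000000, w=-0.300000:
  k1 = f(0.000000, -0.300000) = -0.921000
  k2 = f(0.215000, -0.498015) = -1.627520
  k3 = f(0.215000, -0.649917) = -2.222662
  k4 = f(0.430000, -1.255745) = -5.055307
  w ← -0.300000 + (0.43/6)·(k1 + 2k2 + 2k3 + k4) = -1.280161
s=0.430000, w=-1.280161:
  k1 = f(0.430000, -1.280161) = -5.184861
  k2 = f(0.645000, -2.394906) = -12.369468
  k3 = f(0.645000, -3.939597) = -26.433109
  k4 = f(0.860000, -12.646398) = -194.961917
  w ← -1.280161 + (0.43/6)·(k1 + 2k2 + 2k3 + k4) = -21.185717
w(0.86) ≈ -21.1857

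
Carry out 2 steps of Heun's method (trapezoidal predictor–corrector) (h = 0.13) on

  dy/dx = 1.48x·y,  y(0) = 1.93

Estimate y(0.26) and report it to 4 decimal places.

Heun: k1 = f(x_n, y_n); k2 = f(x_n + h, y_n + h·k1); y_{n+1} = y_n + (h/2)·(k1 + k2).
x=0.000000, y=1.930000:
  k1 = f(0.000000, 1.930000) = 0.000000
  k2 = f(0.130000, 1.930000) = 0.371332
  y ← 1.930000 + (0.13/2)·(0.000000 + 0.371332) = 1.954137
x=0.130000, y=1.954137:
  k1 = f(0.130000, 1.954137) = 0.375976
  k2 = f(0.260000, 2.003013) = 0.770760
  y ← 1.954137 + (0.13/2)·(0.375976 + 0.770760) = 2.028674
y(0.26) ≈ 2.0287

2.0287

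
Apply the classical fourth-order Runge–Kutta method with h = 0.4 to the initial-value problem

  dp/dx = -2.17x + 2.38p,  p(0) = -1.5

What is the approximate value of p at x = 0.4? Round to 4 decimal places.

-4.1166

RK4: k1 = f(x_n, p_n); k2 = f(x_n + h/2, p_n + (h/2)·k1); k3 = f(x_n + h/2, p_n + (h/2)·k2); k4 = f(x_n + h, p_n + h·k3); p_{n+1} = p_n + (h/6)·(k1 + 2k2 + 2k3 + k4).
x=0.000000, p=-1.500000:
  k1 = f(0.000000, -1.500000) = -3.570000
  k2 = f(0.200000, -2.214000) = -5.703320
  k3 = f(0.200000, -2.640664) = -6.718780
  k4 = f(0.400000, -4.187512) = -10.834279
  p ← -1.500000 + (0.4/6)·(k1 + 2k2 + 2k3 + k4) = -4.116565
p(0.4) ≈ -4.1166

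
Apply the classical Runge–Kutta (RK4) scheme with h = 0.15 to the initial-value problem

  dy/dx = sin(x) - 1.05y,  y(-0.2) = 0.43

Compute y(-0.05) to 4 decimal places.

RK4: k1 = f(x_n, y_n); k2 = f(x_n + h/2, y_n + (h/2)·k1); k3 = f(x_n + h/2, y_n + (h/2)·k2); k4 = f(x_n + h, y_n + h·k3); y_{n+1} = y_n + (h/6)·(k1 + 2k2 + 2k3 + k4).
x=-0.200000, y=0.430000:
  k1 = f(-0.200000, 0.430000) = -0.650169
  k2 = f(-0.125000, 0.381237) = -0.524974
  k3 = f(-0.125000, 0.390627) = -0.534833
  k4 = f(-0.050000, 0.349775) = -0.417243
  y ← 0.430000 + (0.15/6)·(k1 + 2k2 + 2k3 + k4) = 0.350324
y(-0.05) ≈ 0.3503

0.3503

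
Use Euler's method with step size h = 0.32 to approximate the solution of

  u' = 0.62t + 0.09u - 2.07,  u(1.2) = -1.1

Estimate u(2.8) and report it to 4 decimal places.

Euler: u_{n+1} = u_n + h·f(t_n, u_n).
t=1.200000, u=-1.100000: f=-1.425000 → u ← -1.100000 + 0.32·(-1.425000) = -1.556000
t=1.520000, u=-1.556000: f=-1.267640 → u ← -1.556000 + 0.32·(-1.267640) = -1.961645
t=1.840000, u=-1.961645: f=-1.105748 → u ← -1.961645 + 0.32·(-1.105748) = -2.315484
t=2.160000, u=-2.315484: f=-0.939194 → u ← -2.315484 + 0.32·(-0.939194) = -2.616026
t=2.480000, u=-2.616026: f=-0.767842 → u ← -2.616026 + 0.32·(-0.767842) = -2.861736
u(2.8) ≈ -2.8617

-2.8617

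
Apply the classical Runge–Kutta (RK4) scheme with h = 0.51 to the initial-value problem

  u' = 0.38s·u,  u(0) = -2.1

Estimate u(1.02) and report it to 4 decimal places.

-2.5590

RK4: k1 = f(s_n, u_n); k2 = f(s_n + h/2, u_n + (h/2)·k1); k3 = f(s_n + h/2, u_n + (h/2)·k2); k4 = f(s_n + h, u_n + h·k3); u_{n+1} = u_n + (h/6)·(k1 + 2k2 + 2k3 + k4).
s=0.000000, u=-2.100000:
  k1 = f(0.000000, -2.100000) = 0.000000
  k2 = f(0.255000, -2.100000) = -0.203490
  k3 = f(0.255000, -2.151890) = -0.208518
  k4 = f(0.510000, -2.206344) = -0.427590
  u ← -2.100000 + (0.51/6)·(k1 + 2k2 + 2k3 + k4) = -2.206386
s=0.510000, u=-2.206386:
  k1 = f(0.510000, -2.206386) = -0.427598
  k2 = f(0.765000, -2.315424) = -0.673094
  k3 = f(0.765000, -2.378025) = -0.691292
  k4 = f(1.020000, -2.558945) = -0.991847
  u ← -2.206386 + (0.51/6)·(k1 + 2k2 + 2k3 + k4) = -2.558985
u(1.02) ≈ -2.5590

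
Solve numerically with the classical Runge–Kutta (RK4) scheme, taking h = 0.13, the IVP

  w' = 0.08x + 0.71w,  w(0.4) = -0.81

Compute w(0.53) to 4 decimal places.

RK4: k1 = f(x_n, w_n); k2 = f(x_n + h/2, w_n + (h/2)·k1); k3 = f(x_n + h/2, w_n + (h/2)·k2); k4 = f(x_n + h, w_n + h·k3); w_{n+1} = w_n + (h/6)·(k1 + 2k2 + 2k3 + k4).
x=0.400000, w=-0.810000:
  k1 = f(0.400000, -0.810000) = -0.543100
  k2 = f(0.465000, -0.845302) = -0.562964
  k3 = f(0.465000, -0.846593) = -0.563881
  k4 = f(0.530000, -0.883305) = -0.584746
  w ← -0.810000 + (0.13/6)·(k1 + 2k2 + 2k3 + k4) = -0.883267
w(0.53) ≈ -0.8833

-0.8833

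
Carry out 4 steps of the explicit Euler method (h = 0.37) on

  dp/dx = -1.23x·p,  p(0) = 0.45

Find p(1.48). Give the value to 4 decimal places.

0.1228

Euler: p_{n+1} = p_n + h·f(x_n, p_n).
x=0.000000, p=0.450000: f=0.000000 → p ← 0.450000 + 0.37·0.000000 = 0.450000
x=0.370000, p=0.450000: f=-0.204795 → p ← 0.450000 + 0.37·(-0.204795) = 0.374226
x=0.740000, p=0.374226: f=-0.340620 → p ← 0.374226 + 0.37·(-0.340620) = 0.248196
x=1.110000, p=0.248196: f=-0.338862 → p ← 0.248196 + 0.37·(-0.338862) = 0.122817
p(1.48) ≈ 0.1228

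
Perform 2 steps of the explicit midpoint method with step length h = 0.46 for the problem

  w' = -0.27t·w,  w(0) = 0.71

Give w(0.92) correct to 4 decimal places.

Midpoint: k1 = f(t_n, w_n); k2 = f(t_n + h/2, w_n + (h/2)·k1); w_{n+1} = w_n + h·k2.
t=0.000000, w=0.710000:
  k1 = f(0.000000, 0.710000) = 0.000000
  k2 = f(0.230000, 0.710000) = -0.044091
  w ← 0.710000 + 0.46·(-0.044091) = 0.689718
t=0.460000, w=0.689718:
  k1 = f(0.460000, 0.689718) = -0.085663
  k2 = f(0.690000, 0.670016) = -0.124824
  w ← 0.689718 + 0.46·(-0.124824) = 0.632299
w(0.92) ≈ 0.6323

0.6323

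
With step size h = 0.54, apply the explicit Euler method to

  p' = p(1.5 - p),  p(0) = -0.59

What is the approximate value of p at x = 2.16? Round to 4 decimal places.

-84.2781

Euler: p_{n+1} = p_n + h·f(x_n, p_n).
x=0.000000, p=-0.590000: f=-1.233100 → p ← -0.590000 + 0.54·(-1.233100) = -1.255874
x=0.540000, p=-1.255874: f=-3.461031 → p ← -1.255874 + 0.54·(-3.461031) = -3.124830
x=1.080000, p=-3.124830: f=-14.451811 → p ← -3.124830 + 0.54·(-14.451811) = -10.928809
x=1.620000, p=-10.928809: f=-135.832068 → p ← -10.928809 + 0.54·(-135.832068) = -84.278125
p(2.16) ≈ -84.2781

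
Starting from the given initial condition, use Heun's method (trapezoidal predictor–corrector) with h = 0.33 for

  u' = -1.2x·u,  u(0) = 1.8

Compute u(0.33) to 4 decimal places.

Heun: k1 = f(x_n, u_n); k2 = f(x_n + h, u_n + h·k1); u_{n+1} = u_n + (h/2)·(k1 + k2).
x=0.000000, u=1.800000:
  k1 = f(0.000000, 1.800000) = 0.000000
  k2 = f(0.330000, 1.800000) = -0.712800
  u ← 1.800000 + (0.33/2)·(0.000000 + (-0.712800)) = 1.682388
u(0.33) ≈ 1.6824

1.6824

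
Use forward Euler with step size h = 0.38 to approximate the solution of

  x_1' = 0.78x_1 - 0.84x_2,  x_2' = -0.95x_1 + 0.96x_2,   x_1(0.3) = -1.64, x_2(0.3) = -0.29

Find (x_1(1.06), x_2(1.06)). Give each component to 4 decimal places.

Euler on (x_1,x_2): x_1_{n+1} = x_1_n + h·x_1', x_2_{n+1} = x_2_n + h·x_2'.
0.300000: (-1.640000, -0.290000); f=(-1.035600, 1.279600) → (-2.033528, 0.196248)
0.680000: (-2.033528, 0.196248); f=(-1.751000, 2.120250) → (-2.698908, 1.001943)
(x_1(1.06), x_2(1.06)) ≈ (-2.6989, 1.0019)

-2.6989, 1.0019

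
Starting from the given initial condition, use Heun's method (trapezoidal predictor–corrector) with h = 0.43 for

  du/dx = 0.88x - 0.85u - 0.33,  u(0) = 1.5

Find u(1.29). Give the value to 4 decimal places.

0.8007

Heun: k1 = f(x_n, u_n); k2 = f(x_n + h, u_n + h·k1); u_{n+1} = u_n + (h/2)·(k1 + k2).
x=0.000000, u=1.500000:
  k1 = f(0.000000, 1.500000) = -1.605000
  k2 = f(0.430000, 0.809850) = -0.639973
  u ← 1.500000 + (0.43/2)·(-1.605000 + (-0.639973)) = 1.017331
x=0.430000, u=1.017331:
  k1 = f(0.430000, 1.017331) = -0.816331
  k2 = f(0.860000, 0.666308) = -0.139562
  u ← 1.017331 + (0.43/2)·(-0.816331 + (-0.139562)) = 0.811814
x=0.860000, u=0.811814:
  k1 = f(0.860000, 0.811814) = -0.263242
  k2 = f(1.290000, 0.698620) = 0.211373
  u ← 0.811814 + (0.43/2)·(-0.263242 + 0.211373) = 0.800662
u(1.29) ≈ 0.8007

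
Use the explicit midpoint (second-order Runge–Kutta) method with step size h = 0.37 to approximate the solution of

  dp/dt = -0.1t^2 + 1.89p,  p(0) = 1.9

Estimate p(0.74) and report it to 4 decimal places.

7.1633

Midpoint: k1 = f(t_n, p_n); k2 = f(t_n + h/2, p_n + (h/2)·k1); p_{n+1} = p_n + h·k2.
t=0.000000, p=1.900000:
  k1 = f(0.000000, 1.900000) = 3.591000
  k2 = f(0.185000, 2.564335) = 4.843171
  p ← 1.900000 + 0.37·4.843171 = 3.691973
t=0.370000, p=3.691973:
  k1 = f(0.370000, 3.691973) = 6.964139
  k2 = f(0.555000, 4.980339) = 9.382038
  p ← 3.691973 + 0.37·9.382038 = 7.163327
p(0.74) ≈ 7.1633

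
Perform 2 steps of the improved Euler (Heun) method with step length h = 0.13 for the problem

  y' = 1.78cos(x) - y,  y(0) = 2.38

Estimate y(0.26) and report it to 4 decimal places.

2.2374

Heun: k1 = f(x_n, y_n); k2 = f(x_n + h, y_n + h·k1); y_{n+1} = y_n + (h/2)·(k1 + k2).
x=0.000000, y=2.380000:
  k1 = f(0.000000, 2.380000) = -0.600000
  k2 = f(0.130000, 2.302000) = -0.537020
  y ← 2.380000 + (0.13/2)·(-0.600000 + (-0.537020)) = 2.306094
x=0.130000, y=2.306094:
  k1 = f(0.130000, 2.306094) = -0.541114
  k2 = f(0.260000, 2.235749) = -0.515575
  y ← 2.306094 + (0.13/2)·(-0.541114 + (-0.515575)) = 2.237409
y(0.26) ≈ 2.2374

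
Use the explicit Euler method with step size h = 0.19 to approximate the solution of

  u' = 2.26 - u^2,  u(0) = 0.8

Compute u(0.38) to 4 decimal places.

Euler: u_{n+1} = u_n + h·f(t_n, u_n).
t=0.000000, u=0.800000: f=1.620000 → u ← 0.800000 + 0.19·1.620000 = 1.107800
t=0.190000, u=1.107800: f=1.032779 → u ← 1.107800 + 0.19·1.032779 = 1.304028
u(0.38) ≈ 1.3040

1.3040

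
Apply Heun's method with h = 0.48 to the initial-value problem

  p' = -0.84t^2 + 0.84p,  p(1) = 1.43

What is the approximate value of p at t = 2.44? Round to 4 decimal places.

-1.2750

Heun: k1 = f(t_n, p_n); k2 = f(t_n + h, p_n + h·k1); p_{n+1} = p_n + (h/2)·(k1 + k2).
t=1.000000, p=1.430000:
  k1 = f(1.000000, 1.430000) = 0.361200
  k2 = f(1.480000, 1.603376) = -0.493100
  p ← 1.430000 + (0.48/2)·(0.361200 + (-0.493100)) = 1.398344
t=1.480000, p=1.398344:
  k1 = f(1.480000, 1.398344) = -0.665327
  k2 = f(1.960000, 1.078987) = -2.320595
  p ← 1.398344 + (0.48/2)·(-0.665327 + (-2.320595)) = 0.681723
t=1.960000, p=0.681723:
  k1 = f(1.960000, 0.681723) = -2.654297
  k2 = f(2.440000, -0.592340) = -5.498589
  p ← 0.681723 + (0.48/2)·(-2.654297 + (-5.498589)) = -1.274970
p(2.44) ≈ -1.2750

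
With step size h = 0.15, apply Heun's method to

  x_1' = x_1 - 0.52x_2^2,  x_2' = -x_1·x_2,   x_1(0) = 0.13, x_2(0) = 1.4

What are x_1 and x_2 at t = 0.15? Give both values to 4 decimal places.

-0.0104, 1.3867

Heun on (x_1,x_2): k1 = f(t_n, state_n); k2 = f(t_n + h, state_n + h·k1); state_{n+1} = state_n + (h/2)·(k1 + k2).
0.000000: (0.130000, 1.400000)
  k1 = (-0.889200, -0.182000)
  predictor → (-0.003380, 1.372700)
  k2 = (-0.983219, 0.004640)
  → (-0.010431, 1.386698)
(x_1(0.15), x_2(0.15)) ≈ (-0.0104, 1.3867)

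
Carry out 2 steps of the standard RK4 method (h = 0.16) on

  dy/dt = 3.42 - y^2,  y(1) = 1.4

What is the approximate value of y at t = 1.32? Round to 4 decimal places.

RK4: k1 = f(t_n, y_n); k2 = f(t_n + h/2, y_n + (h/2)·k1); k3 = f(t_n + h/2, y_n + (h/2)·k2); k4 = f(t_n + h, y_n + h·k3); y_{n+1} = y_n + (h/6)·(k1 + 2k2 + 2k3 + k4).
t=1.000000, y=1.400000:
  k1 = f(1.000000, 1.400000) = 1.460000
  k2 = f(1.080000, 1.516800) = 1.119318
  k3 = f(1.080000, 1.489545) = 1.201254
  k4 = f(1.160000, 1.592201) = 0.884897
  y ← 1.400000 + (0.16/6)·(k1 + 2k2 + 2k3 + k4) = 1.586294
t=1.160000, y=1.586294:
  k1 = f(1.160000, 1.586294) = 0.903670
  k2 = f(1.240000, 1.658588) = 0.669086
  k3 = f(1.240000, 1.639821) = 0.730986
  k4 = f(1.320000, 1.703252) = 0.518932
  y ← 1.586294 + (0.16/6)·(k1 + 2k2 + 2k3 + k4) = 1.698901
y(1.32) ≈ 1.6989

1.6989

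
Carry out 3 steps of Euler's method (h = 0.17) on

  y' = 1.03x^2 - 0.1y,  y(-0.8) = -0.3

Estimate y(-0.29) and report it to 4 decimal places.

Euler: y_{n+1} = y_n + h·f(x_n, y_n).
x=-0.800000, y=-0.300000: f=0.689200 → y ← -0.300000 + 0.17·0.689200 = -0.182836
x=-0.630000, y=-0.182836: f=0.427091 → y ← -0.182836 + 0.17·0.427091 = -0.110231
x=-0.460000, y=-0.110231: f=0.228971 → y ← -0.110231 + 0.17·0.228971 = -0.071306
y(-0.29) ≈ -0.0713

-0.0713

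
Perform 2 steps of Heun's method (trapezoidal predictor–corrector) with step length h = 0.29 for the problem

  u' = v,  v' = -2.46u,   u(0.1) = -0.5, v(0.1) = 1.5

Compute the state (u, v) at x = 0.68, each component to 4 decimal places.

Heun on (u,v): k1 = f(x_n, state_n); k2 = f(x_n + h, state_n + h·k1); state_{n+1} = state_n + (h/2)·(k1 + k2).
0.100000: (-0.500000, 1.500000)
  k1 = (1.500000, 1.230000)
  predictor → (-0.065000, 1.856700)
  k2 = (1.856700, 0.159900)
  → (-0.013279, 1.701536)
0.390000: (-0.013279, 1.701536)
  k1 = (1.701536, 0.032665)
  predictor → (0.480167, 1.711008)
  k2 = (1.711008, -1.181210)
  → (0.481540, 1.534996)
(u(0.68), v(0.68)) ≈ (0.4815, 1.5350)

0.4815, 1.5350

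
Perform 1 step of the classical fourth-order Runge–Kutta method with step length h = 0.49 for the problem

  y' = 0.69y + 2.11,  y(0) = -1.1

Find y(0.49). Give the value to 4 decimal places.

-0.3124

RK4: k1 = f(x_n, y_n); k2 = f(x_n + h/2, y_n + (h/2)·k1); k3 = f(x_n + h/2, y_n + (h/2)·k2); k4 = f(x_n + h, y_n + h·k3); y_{n+1} = y_n + (h/6)·(k1 + 2k2 + 2k3 + k4).
x=0.000000, y=-1.100000:
  k1 = f(0.000000, -1.100000) = 1.351000
  k2 = f(0.245000, -0.769005) = 1.579387
  k3 = f(0.245000, -0.713050) = 1.617995
  k4 = f(0.490000, -0.307182) = 1.898044
  y ← -1.100000 + (0.49/6)·(k1 + 2k2 + 2k3 + k4) = -0.312422
y(0.49) ≈ -0.3124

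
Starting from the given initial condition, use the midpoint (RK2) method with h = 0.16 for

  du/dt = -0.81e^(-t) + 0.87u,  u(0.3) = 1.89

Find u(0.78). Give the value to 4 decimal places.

Midpoint: k1 = f(t_n, u_n); k2 = f(t_n + h/2, u_n + (h/2)·k1); u_{n+1} = u_n + h·k2.
t=0.300000, u=1.890000:
  k1 = f(0.300000, 1.890000) = 1.044237
  k2 = f(0.380000, 1.973539) = 1.163051
  u ← 1.890000 + 0.16·1.163051 = 2.076088
t=0.460000, u=2.076088:
  k1 = f(0.460000, 2.076088) = 1.294857
  k2 = f(0.540000, 2.179677) = 1.424293
  u ← 2.076088 + 0.16·1.424293 = 2.303975
t=0.620000, u=2.303975:
  k1 = f(0.620000, 2.303975) = 1.568723
  k2 = f(0.700000, 2.429473) = 1.711407
  u ← 2.303975 + 0.16·1.711407 = 2.577800
u(0.78) ≈ 2.5778

2.5778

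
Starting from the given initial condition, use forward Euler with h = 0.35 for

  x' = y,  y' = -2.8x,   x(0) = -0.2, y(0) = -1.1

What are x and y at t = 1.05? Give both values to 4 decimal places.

Euler on (x,y): x_{n+1} = x_n + h·x', y_{n+1} = y_n + h·y'.
0.000000: (-0.200000, -1.100000); f=(-1.100000, 0.560000) → (-0.585000, -0.904000)
0.350000: (-0.585000, -0.904000); f=(-0.904000, 1.638000) → (-0.901400, -0.330700)
0.700000: (-0.901400, -0.330700); f=(-0.330700, 2.523920) → (-1.017145, 0.552672)
(x(1.05), y(1.05)) ≈ (-1.0171, 0.5527)

-1.0171, 0.5527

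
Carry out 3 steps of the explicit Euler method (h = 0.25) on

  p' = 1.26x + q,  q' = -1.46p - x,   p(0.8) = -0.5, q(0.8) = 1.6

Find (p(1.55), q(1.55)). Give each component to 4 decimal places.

1.6040, 0.6189

Euler on (p,q): p_{n+1} = p_n + h·p', q_{n+1} = q_n + h·q'.
0.800000: (-0.500000, 1.600000); f=(2.608000, -0.070000) → (0.152000, 1.582500)
1.050000: (0.152000, 1.582500); f=(2.905500, -1.271920) → (0.878375, 1.264520)
1.300000: (0.878375, 1.264520); f=(2.902520, -2.582428) → (1.604005, 0.618913)
(p(1.55), q(1.55)) ≈ (1.6040, 0.6189)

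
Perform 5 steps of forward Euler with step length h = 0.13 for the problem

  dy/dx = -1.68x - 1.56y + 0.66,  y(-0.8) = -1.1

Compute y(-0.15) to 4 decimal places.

0.2849

Euler: y_{n+1} = y_n + h·f(x_n, y_n).
x=-0.800000, y=-1.100000: f=3.720000 → y ← -1.100000 + 0.13·3.720000 = -0.616400
x=-0.670000, y=-0.616400: f=2.747184 → y ← -0.616400 + 0.13·2.747184 = -0.259266
x=-0.540000, y=-0.259266: f=1.971655 → y ← -0.259266 + 0.13·1.971655 = -0.002951
x=-0.410000, y=-0.002951: f=1.353403 → y ← -0.002951 + 0.13·1.353403 = 0.172992
x=-0.280000, y=0.172992: f=0.860533 → y ← 0.172992 + 0.13·0.860533 = 0.284861
y(-0.15) ≈ 0.2849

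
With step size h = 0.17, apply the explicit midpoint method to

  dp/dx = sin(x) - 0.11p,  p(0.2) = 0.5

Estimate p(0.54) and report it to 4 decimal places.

Midpoint: k1 = f(x_n, p_n); k2 = f(x_n + h/2, p_n + (h/2)·k1); p_{n+1} = p_n + h·k2.
x=0.200000, p=0.500000:
  k1 = f(0.200000, 0.500000) = 0.143669
  k2 = f(0.285000, 0.512212) = 0.224814
  p ← 0.500000 + 0.17·0.224814 = 0.538218
x=0.370000, p=0.538218:
  k1 = f(0.370000, 0.538218) = 0.302411
  k2 = f(0.455000, 0.563923) = 0.377431
  p ← 0.538218 + 0.17·0.377431 = 0.602382
p(0.54) ≈ 0.6024

0.6024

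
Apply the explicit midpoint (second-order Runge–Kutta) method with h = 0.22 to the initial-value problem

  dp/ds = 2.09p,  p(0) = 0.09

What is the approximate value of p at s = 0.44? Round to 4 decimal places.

0.2206

Midpoint: k1 = f(s_n, p_n); k2 = f(s_n + h/2, p_n + (h/2)·k1); p_{n+1} = p_n + h·k2.
s=0.000000, p=0.090000:
  k1 = f(0.000000, 0.090000) = 0.188100
  k2 = f(0.110000, 0.110691) = 0.231344
  p ← 0.090000 + 0.22·0.231344 = 0.140896
s=0.220000, p=0.140896:
  k1 = f(0.220000, 0.140896) = 0.294472
  k2 = f(0.330000, 0.173288) = 0.362171
  p ← 0.140896 + 0.22·0.362171 = 0.220573
p(0.44) ≈ 0.2206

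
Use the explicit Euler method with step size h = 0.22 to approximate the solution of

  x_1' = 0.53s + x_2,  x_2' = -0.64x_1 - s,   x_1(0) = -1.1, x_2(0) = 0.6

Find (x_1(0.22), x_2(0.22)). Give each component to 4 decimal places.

-0.9680, 0.7549

Euler on (x_1,x_2): x_1_{n+1} = x_1_n + h·x_1', x_2_{n+1} = x_2_n + h·x_2'.
0.000000: (-1.100000, 0.600000); f=(0.600000, 0.704000) → (-0.968000, 0.754880)
(x_1(0.22), x_2(0.22)) ≈ (-0.9680, 0.7549)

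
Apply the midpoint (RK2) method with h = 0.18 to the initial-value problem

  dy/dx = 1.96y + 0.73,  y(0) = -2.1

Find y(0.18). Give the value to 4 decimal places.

-2.8170

Midpoint: k1 = f(x_n, y_n); k2 = f(x_n + h/2, y_n + (h/2)·k1); y_{n+1} = y_n + h·k2.
x=0.000000, y=-2.100000:
  k1 = f(0.000000, -2.100000) = -3.386000
  k2 = f(0.090000, -2.404740) = -3.983290
  y ← -2.100000 + 0.18·(-3.983290) = -2.816992
y(0.18) ≈ -2.8170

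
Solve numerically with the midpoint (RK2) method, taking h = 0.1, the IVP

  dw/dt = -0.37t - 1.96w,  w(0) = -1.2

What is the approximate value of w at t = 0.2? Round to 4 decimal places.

-0.8199

Midpoint: k1 = f(t_n, w_n); k2 = f(t_n + h/2, w_n + (h/2)·k1); w_{n+1} = w_n + h·k2.
t=0.000000, w=-1.200000:
  k1 = f(0.000000, -1.200000) = 2.352000
  k2 = f(0.050000, -1.082400) = 2.103004
  w ← -1.200000 + 0.1·2.103004 = -0.989700
t=0.100000, w=-0.989700:
  k1 = f(0.100000, -0.989700) = 1.902811
  k2 = f(0.150000, -0.894559) = 1.697836
  w ← -0.989700 + 0.1·1.697836 = -0.819916
w(0.2) ≈ -0.8199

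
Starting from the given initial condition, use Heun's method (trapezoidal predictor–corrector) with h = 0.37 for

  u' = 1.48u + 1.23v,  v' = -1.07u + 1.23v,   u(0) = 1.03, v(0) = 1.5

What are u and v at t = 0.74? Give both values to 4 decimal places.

Heun on (u,v): k1 = f(t_n, state_n); k2 = f(t_n + h, state_n + h·k1); state_{n+1} = state_n + (h/2)·(k1 + k2).
0.000000: (1.030000, 1.500000)
  k1 = (3.369400, 0.742900)
  predictor → (2.276678, 1.774873)
  k2 = (5.552577, -0.252952)
  → (2.680566, 1.590640)
0.370000: (2.680566, 1.590640)
  k1 = (5.923725, -0.911718)
  predictor → (4.872344, 1.253305)
  k2 = (8.752634, -3.671843)
  → (5.395692, 0.742682)
(u(0.74), v(0.74)) ≈ (5.3957, 0.7427)

5.3957, 0.7427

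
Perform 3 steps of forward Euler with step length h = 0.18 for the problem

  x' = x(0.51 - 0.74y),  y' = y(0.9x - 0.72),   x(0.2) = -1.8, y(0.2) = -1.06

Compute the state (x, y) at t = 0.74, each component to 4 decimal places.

-2.9523, -0.1406

Euler on (x,y): x_{n+1} = x_n + h·x', y_{n+1} = y_n + h·y'.
0.200000: (-1.800000, -1.060000); f=(-2.329920, 2.480400) → (-2.219386, -0.613528)
0.380000: (-2.219386, -0.613528); f=(-2.139512, 1.667230) → (-2.604498, -0.313427)
0.560000: (-2.604498, -0.313427); f=(-1.932370, 0.960354) → (-2.952324, -0.140563)
(x(0.74), y(0.74)) ≈ (-2.9523, -0.1406)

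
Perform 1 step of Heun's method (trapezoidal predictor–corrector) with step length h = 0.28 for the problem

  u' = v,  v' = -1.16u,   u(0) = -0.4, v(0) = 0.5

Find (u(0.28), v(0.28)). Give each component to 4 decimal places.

Heun on (u,v): k1 = f(s_n, state_n); k2 = f(s_n + h, state_n + h·k1); state_{n+1} = state_n + (h/2)·(k1 + k2).
0.000000: (-0.400000, 0.500000)
  k1 = (0.500000, 0.464000)
  predictor → (-0.260000, 0.629920)
  k2 = (0.629920, 0.301600)
  → (-0.241811, 0.607184)
(u(0.28), v(0.28)) ≈ (-0.2418, 0.6072)

-0.2418, 0.6072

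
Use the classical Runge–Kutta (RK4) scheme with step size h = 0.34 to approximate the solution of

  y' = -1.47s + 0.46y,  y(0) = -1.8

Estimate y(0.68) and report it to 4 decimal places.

RK4: k1 = f(s_n, y_n); k2 = f(s_n + h/2, y_n + (h/2)·k1); k3 = f(s_n + h/2, y_n + (h/2)·k2); k4 = f(s_n + h, y_n + h·k3); y_{n+1} = y_n + (h/6)·(k1 + 2k2 + 2k3 + k4).
s=0.000000, y=-1.800000:
  k1 = f(0.000000, -1.800000) = -0.828000
  k2 = f(0.170000, -1.940760) = -1.142650
  k3 = f(0.170000, -1.994250) = -1.167255
  k4 = f(0.340000, -2.196867) = -1.510359
  y ← -1.800000 + (0.34/6)·(k1 + 2k2 + 2k3 + k4) = -2.194296
s=0.340000, y=-2.194296:
  k1 = f(0.340000, -2.194296) = -1.509176
  k2 = f(0.510000, -2.450856) = -1.877094
  k3 = f(0.510000, -2.513402) = -1.905865
  k4 = f(0.680000, -2.842290) = -2.307054
  y ← -2.194296 + (0.34/6)·(k1 + 2k2 + 2k3 + k4) = -2.839285
y(0.68) ≈ -2.8393

-2.8393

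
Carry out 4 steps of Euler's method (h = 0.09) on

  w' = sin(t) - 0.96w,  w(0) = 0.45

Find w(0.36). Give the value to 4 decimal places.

Euler: w_{n+1} = w_n + h·f(t_n, w_n).
t=0.000000, w=0.450000: f=-0.432000 → w ← 0.450000 + 0.09·(-0.432000) = 0.411120
t=0.090000, w=0.411120: f=-0.304797 → w ← 0.411120 + 0.09·(-0.304797) = 0.383688
t=0.180000, w=0.383688: f=-0.189311 → w ← 0.383688 + 0.09·(-0.189311) = 0.366650
t=0.270000, w=0.366650: f=-0.085253 → w ← 0.366650 + 0.09·(-0.085253) = 0.358978
w(0.36) ≈ 0.3590

0.3590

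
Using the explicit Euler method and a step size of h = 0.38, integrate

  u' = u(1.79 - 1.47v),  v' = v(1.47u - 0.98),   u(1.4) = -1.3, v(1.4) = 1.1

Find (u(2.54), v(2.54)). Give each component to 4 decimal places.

-4.0309, -0.0114

Euler on (u,v): u_{n+1} = u_n + h·u', v_{n+1} = v_n + h·v'.
1.400000: (-1.300000, 1.100000); f=(-0.224900, -3.180100) → (-1.385462, -0.108438)
1.780000: (-1.385462, -0.108438); f=(-2.700825, 0.327117) → (-2.411775, 0.015867)
2.160000: (-2.411775, 0.015867); f=(-4.260826, -0.071801) → (-4.030889, -0.011418)
(u(2.54), v(2.54)) ≈ (-4.0309, -0.0114)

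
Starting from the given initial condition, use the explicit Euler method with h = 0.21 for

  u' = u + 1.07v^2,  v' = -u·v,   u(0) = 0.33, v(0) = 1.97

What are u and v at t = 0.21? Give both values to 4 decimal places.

1.2713, 1.8335

Euler on (u,v): u_{n+1} = u_n + h·u', v_{n+1} = v_n + h·v'.
0.000000: (0.330000, 1.970000); f=(4.482563, -0.650100) → (1.271338, 1.833479)
(u(0.21), v(0.21)) ≈ (1.2713, 1.8335)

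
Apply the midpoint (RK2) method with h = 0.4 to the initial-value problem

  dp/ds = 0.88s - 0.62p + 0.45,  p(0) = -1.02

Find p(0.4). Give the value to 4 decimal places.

-0.5703

Midpoint: k1 = f(s_n, p_n); k2 = f(s_n + h/2, p_n + (h/2)·k1); p_{n+1} = p_n + h·k2.
s=0.000000, p=-1.020000:
  k1 = f(0.000000, -1.020000) = 1.082400
  k2 = f(0.200000, -0.803520) = 1.124182
  p ← -1.020000 + 0.4·1.124182 = -0.570327
p(0.4) ≈ -0.5703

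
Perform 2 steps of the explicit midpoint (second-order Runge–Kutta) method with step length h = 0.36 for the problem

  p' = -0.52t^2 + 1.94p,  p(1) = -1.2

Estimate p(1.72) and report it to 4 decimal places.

-5.7251

Midpoint: k1 = f(t_n, p_n); k2 = f(t_n + h/2, p_n + (h/2)·k1); p_{n+1} = p_n + h·k2.
t=1.000000, p=-1.200000:
  k1 = f(1.000000, -1.200000) = -2.848000
  k2 = f(1.180000, -1.712640) = -4.046570
  p ← -1.200000 + 0.36·(-4.046570) = -2.656765
t=1.360000, p=-2.656765:
  k1 = f(1.360000, -2.656765) = -6.115916
  k2 = f(1.540000, -3.757630) = -8.523034
  p ← -2.656765 + 0.36·(-8.523034) = -5.725057
p(1.72) ≈ -5.7251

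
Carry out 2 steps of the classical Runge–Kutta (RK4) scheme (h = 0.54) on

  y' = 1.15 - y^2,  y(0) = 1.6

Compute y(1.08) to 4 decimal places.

RK4: k1 = f(x_n, y_n); k2 = f(x_n + h/2, y_n + (h/2)·k1); k3 = f(x_n + h/2, y_n + (h/2)·k2); k4 = f(x_n + h, y_n + h·k3); y_{n+1} = y_n + (h/6)·(k1 + 2k2 + 2k3 + k4).
x=0.000000, y=1.600000:
  k1 = f(0.000000, 1.600000) = -1.410000
  k2 = f(0.270000, 1.219300) = -0.336692
  k3 = f(0.270000, 1.509093) = -1.127362
  k4 = f(0.540000, 0.991225) = 0.167474
  y ← 1.600000 + (0.54/6)·(k1 + 2k2 + 2k3 + k4) = 1.224643
x=0.540000, y=1.224643:
  k1 = f(0.540000, 1.224643) = -0.349750
  k2 = f(0.810000, 1.130210) = -0.127375
  k3 = f(0.810000, 1.190252) = -0.266699
  k4 = f(1.080000, 1.080626) = -0.017752
  y ← 1.224643 + (0.54/6)·(k1 + 2k2 + 2k3 + k4) = 1.120634
y(1.08) ≈ 1.1206

1.1206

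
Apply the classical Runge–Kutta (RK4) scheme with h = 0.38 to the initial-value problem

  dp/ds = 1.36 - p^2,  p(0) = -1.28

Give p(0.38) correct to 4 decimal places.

-1.4620

RK4: k1 = f(s_n, p_n); k2 = f(s_n + h/2, p_n + (h/2)·k1); k3 = f(s_n + h/2, p_n + (h/2)·k2); k4 = f(s_n + h, p_n + h·k3); p_{n+1} = p_n + (h/6)·(k1 + 2k2 + 2k3 + k4).
s=0.000000, p=-1.280000:
  k1 = f(0.000000, -1.280000) = -0.278400
  k2 = f(0.190000, -1.332896) = -0.416612
  k3 = f(0.190000, -1.359156) = -0.487306
  k4 = f(0.380000, -1.465176) = -0.786741
  p ← -1.280000 + (0.38/6)·(k1 + 2k2 + 2k3 + k4) = -1.461955
p(0.38) ≈ -1.4620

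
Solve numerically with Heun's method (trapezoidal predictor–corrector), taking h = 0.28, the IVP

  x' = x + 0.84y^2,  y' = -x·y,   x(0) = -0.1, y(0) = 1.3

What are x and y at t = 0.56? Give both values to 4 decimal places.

Heun on (x,y): k1 = f(t_n, state_n); k2 = f(t_n + h, state_n + h·k1); state_{n+1} = state_n + (h/2)·(k1 + k2).
0.000000: (-0.100000, 1.300000)
  k1 = (1.319600, 0.130000)
  predictor → (0.269488, 1.336400)
  k2 = (1.769699, -0.360144)
  → (0.332502, 1.267780)
0.280000: (0.332502, 1.267780)
  k1 = (1.682605, -0.421539)
  predictor → (0.803631, 1.149749)
  k2 = (1.914046, -0.923974)
  → (0.836033, 1.079408)
(x(0.56), y(0.56)) ≈ (0.8360, 1.0794)

0.8360, 1.0794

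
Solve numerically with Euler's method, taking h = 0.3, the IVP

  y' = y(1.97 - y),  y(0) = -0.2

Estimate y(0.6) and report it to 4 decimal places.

-0.5581

Euler: y_{n+1} = y_n + h·f(t_n, y_n).
t=0.000000, y=-0.200000: f=-0.434000 → y ← -0.200000 + 0.3·(-0.434000) = -0.330200
t=0.300000, y=-0.330200: f=-0.759526 → y ← -0.330200 + 0.3·(-0.759526) = -0.558058
y(0.6) ≈ -0.5581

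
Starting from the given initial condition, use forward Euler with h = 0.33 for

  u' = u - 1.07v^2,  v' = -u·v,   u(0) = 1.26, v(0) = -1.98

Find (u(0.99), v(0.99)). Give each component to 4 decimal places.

Euler on (u,v): u_{n+1} = u_n + h·u', v_{n+1} = v_n + h·v'.
0.000000: (1.260000, -1.980000); f=(-2.934828, 2.494800) → (0.291507, -1.156716)
0.330000: (0.291507, -1.156716); f=(-1.140145, 0.337191) → (-0.084741, -1.045443)
0.660000: (-0.084741, -1.045443); f=(-1.254199, -0.088592) → (-0.498627, -1.074678)
(u(0.99), v(0.99)) ≈ (-0.4986, -1.0747)

-0.4986, -1.0747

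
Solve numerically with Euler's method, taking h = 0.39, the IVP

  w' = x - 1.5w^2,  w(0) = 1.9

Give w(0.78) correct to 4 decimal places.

Euler: w_{n+1} = w_n + h·f(x_n, w_n).
x=0.000000, w=1.900000: f=-5.415000 → w ← 1.900000 + 0.39·(-5.415000) = -0.211850
x=0.390000, w=-0.211850: f=0.322679 → w ← -0.211850 + 0.39·0.322679 = -0.086005
w(0.78) ≈ -0.0860

-0.0860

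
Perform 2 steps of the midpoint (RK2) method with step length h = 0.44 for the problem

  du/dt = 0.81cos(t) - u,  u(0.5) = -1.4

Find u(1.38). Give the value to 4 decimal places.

-0.3771

Midpoint: k1 = f(t_n, u_n); k2 = f(t_n + h/2, u_n + (h/2)·k1); u_{n+1} = u_n + h·k2.
t=0.500000, u=-1.400000:
  k1 = f(0.500000, -1.400000) = 2.110842
  k2 = f(0.720000, -0.935615) = 1.544577
  u ← -1.400000 + 0.44·1.544577 = -0.720386
t=0.940000, u=-0.720386:
  k1 = f(0.940000, -0.720386) = 1.198114
  k2 = f(1.160000, -0.456801) = 0.780266
  u ← -0.720386 + 0.44·0.780266 = -0.377069
u(1.38) ≈ -0.3771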